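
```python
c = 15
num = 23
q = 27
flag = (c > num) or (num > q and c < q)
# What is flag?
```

Trace:
`c = 15` → c = 15
`num = 23` → num = 23
`q = 27` → q = 27
`flag = (c > num) or (num > q and c < q)` → flag = False
So flag = False

Answer: False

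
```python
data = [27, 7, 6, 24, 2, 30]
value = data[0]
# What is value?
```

Trace:
`data = [27, 7, 6, 24, 2, 30]` → data = [27, 7, 6, 24, 2, 30]
`value = data[0]` → value = 27
So value = 27

Answer: 27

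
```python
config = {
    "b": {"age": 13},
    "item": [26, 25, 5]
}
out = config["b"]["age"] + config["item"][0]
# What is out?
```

Trace:
`config = { ...` → config = {'b': {'age': 13}, 'item': [26, 25, 5]}
`out = config["b"]["age"] + config["item"][0]` → out = 39
So out = 39

Answer: 39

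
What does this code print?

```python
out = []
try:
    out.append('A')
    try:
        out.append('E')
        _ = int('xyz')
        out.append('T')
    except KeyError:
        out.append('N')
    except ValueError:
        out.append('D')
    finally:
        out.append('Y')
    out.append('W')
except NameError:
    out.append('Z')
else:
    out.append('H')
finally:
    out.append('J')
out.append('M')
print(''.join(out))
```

Execution trace: 'A' (try body) → 'E' (inner try body) → 'D' (inner except ValueError) → 'Y' (inner finally) → 'W' (try body, no exception) → 'H' (else) → 'J' (finally) → 'M' (after the try/except). Output: AEDYWHJM

Answer: AEDYWHJM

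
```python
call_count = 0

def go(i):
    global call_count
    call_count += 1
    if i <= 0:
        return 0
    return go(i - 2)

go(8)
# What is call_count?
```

Linear recursion stepping by 2: 5 calls from i=8 down to ≤0.

Answer: 5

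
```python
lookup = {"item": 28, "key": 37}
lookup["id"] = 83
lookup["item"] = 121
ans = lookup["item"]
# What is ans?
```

Trace:
`lookup = {"item": 28, "key": 37}` → lookup = {'item': 28, 'key': 37}
`lookup["id"] = 83` → lookup = {'item': 28, 'key': 37, 'id': 83}
`lookup["item"] = 121` → lookup = {'item': 121, 'key': 37, 'id': 83}
`ans = lookup["item"]` → ans = 121
So ans = 121

Answer: 121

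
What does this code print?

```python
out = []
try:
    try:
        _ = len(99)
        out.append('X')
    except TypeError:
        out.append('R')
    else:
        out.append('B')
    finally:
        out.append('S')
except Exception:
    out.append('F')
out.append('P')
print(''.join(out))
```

Execution trace: 'R' (inner except TypeError) → 'S' (inner finally) → 'P' (after the try/except). Output: RSP

Answer: RSP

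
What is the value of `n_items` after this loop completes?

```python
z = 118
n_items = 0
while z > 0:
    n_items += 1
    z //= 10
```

Count digits by repeated division by 10
`n_items` takes the values: 0 → 1 → 2 → 3

Answer: 3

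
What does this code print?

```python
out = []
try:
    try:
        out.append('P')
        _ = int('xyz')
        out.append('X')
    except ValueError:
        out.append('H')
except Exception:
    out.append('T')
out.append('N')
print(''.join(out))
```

Execution trace: 'P' (inner try body) → 'H' (inner except ValueError) → 'N' (after the try/except). Output: PHN

Answer: PHN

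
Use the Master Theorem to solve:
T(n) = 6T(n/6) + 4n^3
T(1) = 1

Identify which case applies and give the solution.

a=6, b=6, f(n)=4n^3. log_6(6) = 1. Since c=3 > 1 and the regularity condition holds (6(n/6)^3 = (6/6^3)n^3 with 6/6^3 < 1), Case 3 applies: T(n) = Θ(f(n)) = O(n^3).

Answer: O(n^3) - Case 3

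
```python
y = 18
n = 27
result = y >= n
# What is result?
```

Trace:
`y = 18` → y = 18
`n = 27` → n = 27
`result = y >= n` → result = False
So result = False

Answer: False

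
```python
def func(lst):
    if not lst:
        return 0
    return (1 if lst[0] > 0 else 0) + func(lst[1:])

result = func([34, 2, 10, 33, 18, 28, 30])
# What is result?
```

Count of positive elements in [34, 2, 10, 33, 18, 28, 30] = 7

Answer: 7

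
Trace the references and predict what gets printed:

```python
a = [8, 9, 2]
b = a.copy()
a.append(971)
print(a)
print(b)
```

Key concept: list.copy() creates independent copy.
Step by step:
`a = [8, 9, 2]` → a = [8, 9, 2]
`b = a.copy()` → b = [8, 9, 2]
`a.append(971)` → a = [8, 9, 2, 971]
`print(a)` → prints [8, 9, 2, 971]
`print(b)` → prints [8, 9, 2]

Answer:
[8, 9, 2, 971]
[8, 9, 2]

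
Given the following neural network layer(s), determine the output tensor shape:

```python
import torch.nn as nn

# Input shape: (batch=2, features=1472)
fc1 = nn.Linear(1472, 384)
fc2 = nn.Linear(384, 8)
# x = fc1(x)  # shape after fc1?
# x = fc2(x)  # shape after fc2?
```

Input: (2, 1472) -> after fc1: (2, 384) -> Output: (2, 8)

Answer: (2, 8)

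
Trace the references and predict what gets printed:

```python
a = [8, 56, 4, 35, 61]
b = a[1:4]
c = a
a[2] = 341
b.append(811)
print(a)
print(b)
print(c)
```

Key concept: slice vs alias.
Step by step:
`a = [8, 56, 4, 35, 61]` → a = [8, 56, 4, 35, 61]
`b = a[1:4]` → b = [56, 4, 35]
`c = a` → c = [8, 56, 4, 35, 61] (same object as a)
`a[2] = 341` → a = [8, 56, 341, 35, 61] (same object as c); c = [8, 56, 341, 35, 61] (same object as a)
`b.append(811)` → b = [56, 4, 35, 811]
`print(a)` → prints [8, 56, 341, 35, 61]
`print(b)` → prints [56, 4, 35, 811]
`print(c)` → prints [8, 56, 341, 35, 61]

Answer:
[8, 56, 341, 35, 61]
[56, 4, 35, 811]
[8, 56, 341, 35, 61]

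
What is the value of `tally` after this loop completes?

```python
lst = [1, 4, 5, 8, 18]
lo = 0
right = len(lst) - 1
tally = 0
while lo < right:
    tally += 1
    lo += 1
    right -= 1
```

Iterations until pointers meet (list length 5)
`tally` takes the values: 0 → 1 → 2

Answer: 2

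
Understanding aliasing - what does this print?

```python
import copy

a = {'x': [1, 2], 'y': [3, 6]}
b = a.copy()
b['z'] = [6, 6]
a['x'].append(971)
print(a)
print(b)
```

Key concept: shallow copy of dict with mutable values.
Step by step:
`a = {'x': [1, 2], 'y': [3, 6]}` → a = {'x': [1, 2], 'y': [3, 6]}
`b = a.copy()` → b = {'x': [1, 2], 'y': [3, 6]}
`b['z'] = [6, 6]` → b = {'x': [1, 2], 'y': [3, 6], 'z': [6, 6]}
`a['x'].append(971)` → a = {'x': [1, 2, 971], 'y': [3, 6]}; b = {'x': [1, 2, 971], 'y': [3, 6], 'z': [6, 6]}
`print(a)` → prints {'x': [1, 2, 971], 'y': [3, 6]}
`print(b)` → prints {'x': [1, 2, 971], 'y': [3, 6], 'z': [6, 6]}

Answer:
{'x': [1, 2, 971], 'y': [3, 6]}
{'x': [1, 2, 971], 'y': [3, 6], 'z': [6, 6]}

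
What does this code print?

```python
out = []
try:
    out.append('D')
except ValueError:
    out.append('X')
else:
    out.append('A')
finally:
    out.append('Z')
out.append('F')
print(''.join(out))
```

Execution trace: 'D' (try body, no exception) → 'A' (else) → 'Z' (finally) → 'F' (after the try/except). Output: DAZF

Answer: DAZF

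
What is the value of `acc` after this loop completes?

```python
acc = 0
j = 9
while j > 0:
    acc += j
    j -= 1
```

Sum 9 down to 1
`acc` takes the values: 0 → 9 → 17 → 24 → 30 → 35 → 39 → 42 → 44 → 45

Answer: 45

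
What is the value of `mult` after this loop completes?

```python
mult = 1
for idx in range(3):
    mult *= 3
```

3^3 = 27
`mult` takes the values: 1 → 3 → 9 → 27

Answer: 27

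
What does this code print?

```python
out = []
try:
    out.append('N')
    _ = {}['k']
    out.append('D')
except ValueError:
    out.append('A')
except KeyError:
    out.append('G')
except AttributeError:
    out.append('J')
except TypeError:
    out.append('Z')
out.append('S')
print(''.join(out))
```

Execution trace: 'N' (try body) → 'G' (except KeyError) → 'S' (after the try/except). Output: NGS

Answer: NGS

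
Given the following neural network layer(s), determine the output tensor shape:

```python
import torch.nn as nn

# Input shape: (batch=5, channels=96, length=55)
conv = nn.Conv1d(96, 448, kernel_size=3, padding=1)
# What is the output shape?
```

Input: (5, 96, 55) -> Output: (5, 448, 55)

Answer: (5, 448, 55)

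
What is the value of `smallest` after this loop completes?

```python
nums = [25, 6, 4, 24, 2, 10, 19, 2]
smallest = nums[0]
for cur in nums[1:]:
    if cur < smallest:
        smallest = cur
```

Minimum of [25, 6, 4, 24, 2, 10, 19, 2]
`smallest` takes the values: 25 → 6 → 4 → 2

Answer: 2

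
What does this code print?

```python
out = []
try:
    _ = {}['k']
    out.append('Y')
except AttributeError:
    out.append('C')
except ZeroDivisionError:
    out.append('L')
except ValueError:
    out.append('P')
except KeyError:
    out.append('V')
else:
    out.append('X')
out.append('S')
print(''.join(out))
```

Execution trace: 'V' (except KeyError) → 'S' (after the try/except). Output: VS

Answer: VS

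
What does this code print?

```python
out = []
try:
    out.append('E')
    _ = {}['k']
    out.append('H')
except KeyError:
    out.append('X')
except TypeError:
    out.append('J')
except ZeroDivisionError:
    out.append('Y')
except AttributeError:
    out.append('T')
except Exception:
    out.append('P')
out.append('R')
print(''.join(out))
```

Execution trace: 'E' (try body) → 'X' (except KeyError) → 'R' (after the try/except). Output: EXR

Answer: EXR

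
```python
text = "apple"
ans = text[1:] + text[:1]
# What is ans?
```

Trace:
`text = "apple"` → text = 'apple'
`ans = text[1:] + text[:1]` → ans = 'pplea'
So ans = 'pplea'

Answer: 'pplea'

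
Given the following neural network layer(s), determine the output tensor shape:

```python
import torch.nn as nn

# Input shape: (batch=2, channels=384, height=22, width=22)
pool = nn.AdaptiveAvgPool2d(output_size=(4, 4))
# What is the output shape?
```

Input: (2, 384, 22, 22) -> Output: (2, 384, 4, 4)

Answer: (2, 384, 4, 4)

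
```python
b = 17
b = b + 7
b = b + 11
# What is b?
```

Trace:
`b = 17` → b = 17
`b = b + 7` → b = 24
`b = b + 11` → b = 35
So b = 35

Answer: 35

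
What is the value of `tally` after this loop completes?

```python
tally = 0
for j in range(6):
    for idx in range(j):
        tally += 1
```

Triangle number: 0+1+2+...+5
`tally` takes the values: 0 → 1 → 2 → 3 → 4 → 5 → 6 → 7 → 8 → 9 → 10 → 11 → 12 → 13 → 14 → 15

Answer: 15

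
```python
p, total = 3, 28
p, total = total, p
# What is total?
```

Trace:
`p, total = 3, 28` → p = 3; total = 28
`p, total = total, p` → p = 28; total = 3
So total = 3

Answer: 3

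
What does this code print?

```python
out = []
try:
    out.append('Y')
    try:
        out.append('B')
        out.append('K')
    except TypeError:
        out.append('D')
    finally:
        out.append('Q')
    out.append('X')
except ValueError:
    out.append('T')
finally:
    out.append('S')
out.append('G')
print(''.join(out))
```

Execution trace: 'Y' (try body) → 'B' (inner try body) → 'K' (inner try body, no exception) → 'Q' (inner finally) → 'X' (try body, no exception) → 'S' (finally) → 'G' (after the try/except). Output: YBKQXSG

Answer: YBKQXSG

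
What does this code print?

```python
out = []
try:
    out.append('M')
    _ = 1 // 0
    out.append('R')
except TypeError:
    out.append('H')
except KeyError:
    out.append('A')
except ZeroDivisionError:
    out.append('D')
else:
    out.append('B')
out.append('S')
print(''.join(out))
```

Execution trace: 'M' (try body) → 'D' (except ZeroDivisionError) → 'S' (after the try/except). Output: MDS

Answer: MDS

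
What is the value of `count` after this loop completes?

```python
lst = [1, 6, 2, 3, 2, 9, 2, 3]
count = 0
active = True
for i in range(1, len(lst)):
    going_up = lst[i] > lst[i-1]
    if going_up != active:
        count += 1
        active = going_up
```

Count direction changes in [1, 6, 2, 3, 2, 9, 2, 3]
`count` takes the values: 0 → 1 → 2 → 3 → 4 → 5 → 6

Answer: 6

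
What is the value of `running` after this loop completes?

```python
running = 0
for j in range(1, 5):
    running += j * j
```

Sum of squares 1² to 4² = 30
`running` takes the values: 0 → 1 → 5 → 14 → 30

Answer: 30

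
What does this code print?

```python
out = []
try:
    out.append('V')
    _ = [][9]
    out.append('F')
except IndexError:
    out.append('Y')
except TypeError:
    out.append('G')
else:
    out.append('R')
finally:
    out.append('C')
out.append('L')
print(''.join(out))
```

Execution trace: 'V' (try body) → 'Y' (except IndexError) → 'C' (finally) → 'L' (after the try/except). Output: VYCL

Answer: VYCL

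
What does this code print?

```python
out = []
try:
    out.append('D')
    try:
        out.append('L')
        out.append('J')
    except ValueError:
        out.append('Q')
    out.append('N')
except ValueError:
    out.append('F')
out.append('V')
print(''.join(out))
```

Execution trace: 'D' (try body) → 'L' (inner try body) → 'J' (inner try body, no exception) → 'N' (try body, no exception) → 'V' (after the try/except). Output: DLJNV

Answer: DLJNV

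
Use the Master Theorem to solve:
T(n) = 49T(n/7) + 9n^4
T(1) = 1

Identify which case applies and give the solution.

a=49, b=7, f(n)=9n^4. log_7(49) = 2. Since c=4 > 2 and the regularity condition holds (49(n/7)^4 = (49/7^4)n^4 with 49/7^4 < 1), Case 3 applies: T(n) = Θ(f(n)) = O(n^4).

Answer: O(n^4) - Case 3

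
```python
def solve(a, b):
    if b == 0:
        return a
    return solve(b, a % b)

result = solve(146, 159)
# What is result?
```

solve(146, 159) -> solve(159, 146) -> solve(146, 13) -> solve(13, 3) -> solve(3, 1) -> solve(1, 0) -> 1

Answer: 1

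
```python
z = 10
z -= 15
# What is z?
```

Trace:
`z = 10` → z = 10
`z -= 15` → z = -5
So z = -5

Answer: -5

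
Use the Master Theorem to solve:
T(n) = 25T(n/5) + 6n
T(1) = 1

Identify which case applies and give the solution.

a=25, b=5, f(n)=6n. log_5(25) = 2. Since c=1 < 2, Case 1 applies: T(n) = Θ(n^log_b(a)) = O(n^2).

Answer: O(n^2) - Case 1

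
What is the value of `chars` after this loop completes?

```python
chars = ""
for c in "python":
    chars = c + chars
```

Reverse 'python'
`chars` takes the values: "" → "p" → "yp" → "typ" → "htyp" → "ohtyp" → "nohtyp"

Answer: "nohtyp"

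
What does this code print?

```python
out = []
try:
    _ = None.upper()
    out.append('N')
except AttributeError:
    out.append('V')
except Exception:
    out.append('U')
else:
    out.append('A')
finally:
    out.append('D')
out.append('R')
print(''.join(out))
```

Execution trace: 'V' (except AttributeError) → 'D' (finally) → 'R' (after the try/except). Output: VDR

Answer: VDR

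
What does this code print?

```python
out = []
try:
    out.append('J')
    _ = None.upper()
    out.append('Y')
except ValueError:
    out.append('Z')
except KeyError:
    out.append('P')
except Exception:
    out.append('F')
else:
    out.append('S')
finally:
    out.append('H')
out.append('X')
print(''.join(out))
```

Execution trace: 'J' (try body) → 'F' (except Exception) → 'H' (finally) → 'X' (after the try/except). Output: JFHX

Answer: JFHX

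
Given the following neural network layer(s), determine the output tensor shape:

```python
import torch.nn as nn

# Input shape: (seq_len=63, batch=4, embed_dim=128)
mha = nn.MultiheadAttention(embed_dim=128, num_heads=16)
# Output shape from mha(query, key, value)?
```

Input: (63, 4, 128) -> Output: (63, 4, 128)

Answer: (63, 4, 128)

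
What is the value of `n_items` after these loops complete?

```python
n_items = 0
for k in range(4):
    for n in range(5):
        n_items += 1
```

4 * 5 = 20
`n_items` takes the values: 0 → 1 → 2 → 3 → 4 → 5 → 6 → 7 → 8 → 9 → 10 → 11 → 12 → 13 → 14 → 15 → 16 → 17 → 18 → 19 → 20

Answer: 20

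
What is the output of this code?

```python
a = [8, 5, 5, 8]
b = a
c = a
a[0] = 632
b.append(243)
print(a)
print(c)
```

Key concept: multiple aliases.
Step by step:
`a = [8, 5, 5, 8]` → a = [8, 5, 5, 8]
`b = a` → b = [8, 5, 5, 8] (same object as a)
`c = a` → c = [8, 5, 5, 8] (same object as a, b)
`a[0] = 632` → a = [632, 5, 5, 8] (same object as b, c); b = [632, 5, 5, 8] (same object as a, c); c = [632, 5, 5, 8] (same object as a, b)
`b.append(243)` → a = [632, 5, 5, 8, 243] (same object as b, c); b = [632, 5, 5, 8, 243] (same object as a, c); c = [632, 5, 5, 8, 243] (same object as a, b)
`print(a)` → prints [632, 5, 5, 8, 243]
`print(c)` → prints [632, 5, 5, 8, 243]

Answer:
[632, 5, 5, 8, 243]
[632, 5, 5, 8, 243]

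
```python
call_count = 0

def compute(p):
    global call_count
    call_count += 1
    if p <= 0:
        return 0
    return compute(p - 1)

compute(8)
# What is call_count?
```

Linear recursion stepping by 1: 9 calls from p=8 down to ≤0.

Answer: 9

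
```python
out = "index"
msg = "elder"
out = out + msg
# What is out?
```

Trace:
`out = "index"` → out = 'index'
`msg = "elder"` → msg = 'elder'
`out = out + msg` → out = 'indexelder'
So out = 'indexelder'

Answer: 'indexelder'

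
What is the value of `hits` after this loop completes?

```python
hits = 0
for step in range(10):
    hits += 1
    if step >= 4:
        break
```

Loop breaks when step reaches 4, hits is 5
`hits` takes the values: 0 → 1 → 2 → 3 → 4 → 5

Answer: 5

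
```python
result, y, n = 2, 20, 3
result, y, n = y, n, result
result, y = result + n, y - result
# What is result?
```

Trace:
`result, y, n = 2, 20, 3` → result = 2; y = 20; n = 3
`result, y, n = y, n, result` → result = 20; y = 3; n = 2
`result, y = result + n, y - result` → result = 22; y = -17
So result = 22

Answer: 22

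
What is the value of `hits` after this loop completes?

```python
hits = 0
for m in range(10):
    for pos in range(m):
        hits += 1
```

Triangle number: 0+1+2+...+9
`hits` takes the values: 0 → 1 → 2 → 3 → 4 → 5 → 6 → 7 → 8 → 9 → 10 → 11 → 12 → 13 → 14 → 15 → 16 → 17 → 18 → 19 → 20 → 21 → 22 → 23 → 24 → 25 → 26 → 27 → 28 → 29 → … → 41 → 42 → 43 → 44 → 45

Answer: 45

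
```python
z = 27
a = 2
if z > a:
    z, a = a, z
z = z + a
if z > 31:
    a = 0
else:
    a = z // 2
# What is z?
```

Trace:
`z = 27` → z = 27
`a = 2` → a = 2
`if z > a: ...` → z > a is True → z = 2; a = 27
`z = z + a` → z = 29
`if z > 31: ...` → z > 31 is False, take else branch → a = 14
So z = 29

Answer: 29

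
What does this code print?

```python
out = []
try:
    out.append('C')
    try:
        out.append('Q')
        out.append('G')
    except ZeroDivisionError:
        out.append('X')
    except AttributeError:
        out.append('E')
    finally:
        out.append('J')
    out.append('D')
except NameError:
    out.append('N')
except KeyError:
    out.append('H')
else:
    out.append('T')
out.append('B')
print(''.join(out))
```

Execution trace: 'C' (try body) → 'Q' (inner try body) → 'G' (inner try body, no exception) → 'J' (inner finally) → 'D' (try body, no exception) → 'T' (else) → 'B' (after the try/except). Output: CQGJDTB

Answer: CQGJDTB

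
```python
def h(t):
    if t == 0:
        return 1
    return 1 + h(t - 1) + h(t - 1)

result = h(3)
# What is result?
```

h(t) = 1 + 2·h(t-1), h(0)=1. Closed form: (1+1)·2^3 - 1 = 15.

Answer: 15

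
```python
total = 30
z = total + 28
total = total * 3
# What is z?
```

Trace:
`total = 30` → total = 30
`z = total + 28` → z = 58
`total = total * 3` → total = 90
So z = 58

Answer: 58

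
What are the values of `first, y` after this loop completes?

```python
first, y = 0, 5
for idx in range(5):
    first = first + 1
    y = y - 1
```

first goes 0→5, y goes 5→0
`first, y` takes the values: (0, 5) → (1, 5) → (1, 4) → (2, 4) → (2, 3) → (3, 3) → (3, 2) → (4, 2) → (4, 1) → (5, 1) → (5, 0)

Answer: 5, 0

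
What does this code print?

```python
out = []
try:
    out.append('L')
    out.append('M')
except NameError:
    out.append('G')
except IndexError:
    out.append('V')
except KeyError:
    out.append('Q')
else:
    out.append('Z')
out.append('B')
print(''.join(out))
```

Execution trace: 'L' (try body) → 'M' (try body, no exception) → 'Z' (else) → 'B' (after the try/except). Output: LMZB

Answer: LMZB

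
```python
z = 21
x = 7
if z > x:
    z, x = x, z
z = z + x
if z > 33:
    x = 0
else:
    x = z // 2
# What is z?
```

Trace:
`z = 21` → z = 21
`x = 7` → x = 7
`if z > x: ...` → z > x is True → z = 7; x = 21
`z = z + x` → z = 28
`if z > 33: ...` → z > 33 is False, take else branch → x = 14
So z = 28

Answer: 28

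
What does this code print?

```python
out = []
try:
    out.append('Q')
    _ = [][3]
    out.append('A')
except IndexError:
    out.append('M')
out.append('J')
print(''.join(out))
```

Execution trace: 'Q' (try body) → 'M' (except IndexError) → 'J' (after the try/except). Output: QMJ

Answer: QMJ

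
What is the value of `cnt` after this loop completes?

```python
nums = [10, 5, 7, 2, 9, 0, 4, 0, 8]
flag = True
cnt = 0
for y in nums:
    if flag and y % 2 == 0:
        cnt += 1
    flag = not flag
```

Count even values at even positions
`cnt` takes the values: 0 → 1 → 2 → 3

Answer: 3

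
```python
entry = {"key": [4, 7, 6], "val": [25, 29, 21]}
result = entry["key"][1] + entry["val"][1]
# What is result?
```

Trace:
`entry = {"key": [4, 7, 6], "val": [25, 29, 21]}` → entry = {'key': [4, 7, 6], 'val': [25, 29, 21]}
`result = entry["key"][1] + entry["val"][1]` → result = 36
So result = 36

Answer: 36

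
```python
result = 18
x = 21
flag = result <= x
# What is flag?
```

Trace:
`result = 18` → result = 18
`x = 21` → x = 21
`flag = result <= x` → flag = True
So flag = True

Answer: True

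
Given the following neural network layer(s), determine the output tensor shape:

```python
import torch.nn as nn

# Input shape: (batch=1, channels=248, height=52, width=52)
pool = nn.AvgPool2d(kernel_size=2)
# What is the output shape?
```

Input: (1, 248, 52, 52) -> Output: (1, 248, 26, 26)

Answer: (1, 248, 26, 26)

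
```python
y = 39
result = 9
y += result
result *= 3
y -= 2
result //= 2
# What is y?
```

Trace:
`y = 39` → y = 39
`result = 9` → result = 9
`y += result` → y = 48
`result *= 3` → result = 27
`y -= 2` → y = 46
`result //= 2` → result = 13
So y = 46

Answer: 46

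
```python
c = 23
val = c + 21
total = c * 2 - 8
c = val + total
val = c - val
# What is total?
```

Trace:
`c = 23` → c = 23
`val = c + 21` → val = 44
`total = c * 2 - 8` → total = 38
`c = val + total` → c = 82
`val = c - val` → val = 38
So total = 38

Answer: 38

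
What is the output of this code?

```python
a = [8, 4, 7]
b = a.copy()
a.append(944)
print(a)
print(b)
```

Key concept: list.copy() creates independent copy.
Step by step:
`a = [8, 4, 7]` → a = [8, 4, 7]
`b = a.copy()` → b = [8, 4, 7]
`a.append(944)` → a = [8, 4, 7, 944]
`print(a)` → prints [8, 4, 7, 944]
`print(b)` → prints [8, 4, 7]

Answer:
[8, 4, 7, 944]
[8, 4, 7]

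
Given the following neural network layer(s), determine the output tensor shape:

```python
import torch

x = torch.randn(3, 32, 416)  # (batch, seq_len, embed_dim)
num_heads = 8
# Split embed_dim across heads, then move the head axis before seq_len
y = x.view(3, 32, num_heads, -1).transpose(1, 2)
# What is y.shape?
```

Input: (3, 32, 416) -> head_dim = 416 // 8 = 52; after view: (3, 32, 8, 52) -> after transpose(1, 2): (3, 8, 32, 52) -> Output: (3, 8, 32, 52)

Answer: (3, 8, 32, 52)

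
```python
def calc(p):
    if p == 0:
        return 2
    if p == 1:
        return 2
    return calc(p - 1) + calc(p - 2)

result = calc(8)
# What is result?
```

Build up from base cases: calc(0)=2, calc(1)=2, calc(2)=4, calc(3)=6, calc(4)=10, calc(5)=16, calc(6)=26, ..., calc(8)=68

Answer: 68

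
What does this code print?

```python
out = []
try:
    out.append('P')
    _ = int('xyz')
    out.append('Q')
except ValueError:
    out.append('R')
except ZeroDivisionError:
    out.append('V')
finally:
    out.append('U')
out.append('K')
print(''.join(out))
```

Execution trace: 'P' (try body) → 'R' (except ValueError) → 'U' (finally) → 'K' (after the try/except). Output: PRUK

Answer: PRUK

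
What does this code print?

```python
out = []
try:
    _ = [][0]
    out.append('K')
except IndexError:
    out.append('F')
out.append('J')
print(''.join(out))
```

Execution trace: 'F' (except IndexError) → 'J' (after the try/except). Output: FJ

Answer: FJ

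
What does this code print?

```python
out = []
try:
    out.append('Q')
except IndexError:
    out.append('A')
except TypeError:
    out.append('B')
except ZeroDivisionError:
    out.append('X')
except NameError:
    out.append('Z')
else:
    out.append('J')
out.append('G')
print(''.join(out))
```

Execution trace: 'Q' (try body, no exception) → 'J' (else) → 'G' (after the try/except). Output: QJG

Answer: QJG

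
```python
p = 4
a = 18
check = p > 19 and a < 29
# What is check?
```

Trace:
`p = 4` → p = 4
`a = 18` → a = 18
`check = p > 19 and a < 29` → check = False
So check = False

Answer: False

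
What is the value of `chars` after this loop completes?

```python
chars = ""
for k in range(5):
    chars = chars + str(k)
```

Concatenate digits 0 to 4
`chars` takes the values: "" → "0" → "01" → "012" → "0123" → "01234"

Answer: "01234"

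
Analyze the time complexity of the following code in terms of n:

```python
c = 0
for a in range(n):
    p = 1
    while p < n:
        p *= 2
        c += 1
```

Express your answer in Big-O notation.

Each loop level contributes: n × log n. Multiplying the contributions gives O(n log n).

Answer: O(n log n)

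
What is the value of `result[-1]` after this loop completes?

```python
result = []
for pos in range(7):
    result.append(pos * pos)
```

Last element of squares 0 to 6
`result` takes the values: [] → [0] → [0, 1] → [0, 1, 4] → [0, 1, 4, 9] → [0, 1, 4, 9, 16] → [0, 1, 4, 9, 16, 25] → [0, 1, 4, 9, 16, 25, 36]
So `result[-1]` = 36

Answer: 36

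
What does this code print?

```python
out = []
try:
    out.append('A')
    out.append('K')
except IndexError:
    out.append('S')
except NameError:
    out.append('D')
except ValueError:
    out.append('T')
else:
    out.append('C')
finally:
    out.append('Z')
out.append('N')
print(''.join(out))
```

Execution trace: 'A' (try body) → 'K' (try body, no exception) → 'C' (else) → 'Z' (finally) → 'N' (after the try/except). Output: AKCZN

Answer: AKCZN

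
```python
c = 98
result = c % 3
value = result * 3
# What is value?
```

Trace:
`c = 98` → c = 98
`result = c % 3` → result = 2
`value = result * 3` → value = 6
So value = 6

Answer: 6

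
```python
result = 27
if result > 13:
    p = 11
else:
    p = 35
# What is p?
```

Trace:
`result = 27` → result = 27
`if result > 13: ...` → result > 13 is True → p = 11
So p = 11

Answer: 11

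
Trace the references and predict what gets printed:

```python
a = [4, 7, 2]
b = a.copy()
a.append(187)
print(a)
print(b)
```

Key concept: list.copy() creates independent copy.
Step by step:
`a = [4, 7, 2]` → a = [4, 7, 2]
`b = a.copy()` → b = [4, 7, 2]
`a.append(187)` → a = [4, 7, 2, 187]
`print(a)` → prints [4, 7, 2, 187]
`print(b)` → prints [4, 7, 2]

Answer:
[4, 7, 2, 187]
[4, 7, 2]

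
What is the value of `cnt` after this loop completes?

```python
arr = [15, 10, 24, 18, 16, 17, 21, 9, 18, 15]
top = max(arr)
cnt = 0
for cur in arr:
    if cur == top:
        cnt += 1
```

Count of max value 24 in [15, 10, 24, 18, 16, 17, 21, 9, 18, 15]
`cnt` takes the values: 0 → 1

Answer: 1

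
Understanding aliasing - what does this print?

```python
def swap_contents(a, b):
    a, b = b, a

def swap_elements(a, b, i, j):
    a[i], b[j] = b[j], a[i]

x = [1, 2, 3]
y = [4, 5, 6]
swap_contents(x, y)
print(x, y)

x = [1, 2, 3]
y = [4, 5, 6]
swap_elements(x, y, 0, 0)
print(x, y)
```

Key concept: parameter rebinding vs mutation.
Step by step:
`x = [1, 2, 3]` → x = [1, 2, 3]
`y = [4, 5, 6]` → y = [4, 5, 6]
`swap_contents(x, y)` → no visible change to tracked variables
`print(x, y)` → prints [1, 2, 3] [4, 5, 6]
`x = [1, 2, 3]` → x = [1, 2, 3]
`y = [4, 5, 6]` → y = [4, 5, 6]
`swap_elements(x, y, 0, 0)` → x = [4, 2, 3]; y = [1, 5, 6]
`print(x, y)` → prints [4, 2, 3] [1, 5, 6]

Answer:
[1, 2, 3] [4, 5, 6]
[4, 2, 3] [1, 5, 6]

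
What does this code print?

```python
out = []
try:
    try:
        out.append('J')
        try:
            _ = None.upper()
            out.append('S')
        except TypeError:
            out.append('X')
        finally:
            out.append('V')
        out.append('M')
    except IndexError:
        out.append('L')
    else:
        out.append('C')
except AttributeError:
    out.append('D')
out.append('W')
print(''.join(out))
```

Execution trace: 'J' (try body) → 'V' (inner finally) → 'D' (outer except AttributeError) → 'W' (after the try/except). Output: JVDW

Answer: JVDW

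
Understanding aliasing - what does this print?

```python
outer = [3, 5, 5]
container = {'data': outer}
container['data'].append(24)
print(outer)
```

Key concept: dict holds reference to list.
Step by step:
`outer = [3, 5, 5]` → outer = [3, 5, 5]
`container = {'data': outer}` → container = {'data': [3, 5, 5]}
`container['data'].append(24)` → outer = [3, 5, 5, 24]; container = {'data': [3, 5, 5, 24]}
`print(outer)` → prints [3, 5, 5, 24]

Answer: [3, 5, 5, 24]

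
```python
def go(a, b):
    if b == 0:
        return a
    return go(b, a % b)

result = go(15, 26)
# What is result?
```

go(15, 26) -> go(26, 15) -> go(15, 11) -> go(11, 4) -> go(4, 3) -> go(3, 1) -> go(1, 0) -> 1

Answer: 1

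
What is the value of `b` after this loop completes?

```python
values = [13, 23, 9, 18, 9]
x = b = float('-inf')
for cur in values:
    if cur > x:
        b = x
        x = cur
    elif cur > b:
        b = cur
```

Second largest (with repeats) in [13, 23, 9, 18, 9]
`b` takes the values: -inf → 13 → 18

Answer: 18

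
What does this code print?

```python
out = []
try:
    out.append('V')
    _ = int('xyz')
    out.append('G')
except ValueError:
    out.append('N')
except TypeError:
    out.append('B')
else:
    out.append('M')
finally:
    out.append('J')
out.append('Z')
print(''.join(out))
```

Execution trace: 'V' (try body) → 'N' (except ValueError) → 'J' (finally) → 'Z' (after the try/except). Output: VNJZ

Answer: VNJZ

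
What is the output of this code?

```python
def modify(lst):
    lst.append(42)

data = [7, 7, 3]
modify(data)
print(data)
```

Key concept: function modifies passed list.
Step by step:
`data = [7, 7, 3]` → data = [7, 7, 3]
`modify(data)` → data = [7, 7, 3, 42]
`print(data)` → prints [7, 7, 3, 42]

Answer: [7, 7, 3, 42]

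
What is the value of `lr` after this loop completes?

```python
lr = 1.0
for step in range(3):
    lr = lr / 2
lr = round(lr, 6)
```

Halving LR 3 times: 1 / 2^3
`lr` takes the values: 1.0 → 0.5 → 0.25 → 0.125

Answer: 0.125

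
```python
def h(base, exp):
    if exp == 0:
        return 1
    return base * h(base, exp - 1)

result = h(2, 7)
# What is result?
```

h(2, 7) = 2 * 2 * 2 * 2 * 2 * 2 * 2 = 128

Answer: 128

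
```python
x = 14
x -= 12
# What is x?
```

Trace:
`x = 14` → x = 14
`x -= 12` → x = 2
So x = 2

Answer: 2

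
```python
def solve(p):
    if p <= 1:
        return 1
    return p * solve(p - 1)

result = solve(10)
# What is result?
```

solve(10) = 10 * 9 * 8 * 7 * 6 * 5 * 4 * 3 * 2 * 1 = 3628800

Answer: 3628800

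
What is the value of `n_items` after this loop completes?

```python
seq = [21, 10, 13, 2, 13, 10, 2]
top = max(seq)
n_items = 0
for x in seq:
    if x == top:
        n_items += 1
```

Count of max value 21 in [21, 10, 13, 2, 13, 10, 2]
`n_items` takes the values: 0 → 1

Answer: 1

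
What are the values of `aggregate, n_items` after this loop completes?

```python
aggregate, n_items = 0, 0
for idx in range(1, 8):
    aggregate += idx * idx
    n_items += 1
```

Sum of squares and count
`aggregate, n_items` takes the values: (0, 0) → (1, 0) → (1, 1) → (5, 1) → (5, 2) → (14, 2) → (14, 3) → (30, 3) → (30, 4) → (55, 4) → (55, 5) → (91, 5) → (91, 6) → (140, 6) → (140, 7)

Answer: 140, 7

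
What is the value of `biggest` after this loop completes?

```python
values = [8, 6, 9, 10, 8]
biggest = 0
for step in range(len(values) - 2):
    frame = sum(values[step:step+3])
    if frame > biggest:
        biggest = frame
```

Max sum of 3-element window in [8, 6, 9, 10, 8]
`biggest` takes the values: 0 → 23 → 25 → 27

Answer: 27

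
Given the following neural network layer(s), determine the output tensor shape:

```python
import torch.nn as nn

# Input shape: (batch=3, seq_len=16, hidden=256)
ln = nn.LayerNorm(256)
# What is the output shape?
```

Input: (3, 16, 256) -> Output: (3, 16, 256)

Answer: (3, 16, 256)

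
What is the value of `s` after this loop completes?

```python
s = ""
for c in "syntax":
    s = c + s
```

Reverse 'syntax'
`s` takes the values: "" → "s" → "ys" → "nys" → "tnys" → "atnys" → "xatnys"

Answer: "xatnys"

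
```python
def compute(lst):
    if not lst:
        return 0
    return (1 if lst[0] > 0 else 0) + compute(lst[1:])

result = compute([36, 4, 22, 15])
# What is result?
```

Count of positive elements in [36, 4, 22, 15] = 4

Answer: 4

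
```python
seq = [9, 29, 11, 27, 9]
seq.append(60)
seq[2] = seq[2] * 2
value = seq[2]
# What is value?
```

Trace:
`seq = [9, 29, 11, 27, 9]` → seq = [9, 29, 11, 27, 9]
`seq.append(60)` → seq = [9, 29, 11, 27, 9, 60]
`seq[2] = seq[2] * 2` → seq = [9, 29, 22, 27, 9, 60]
`value = seq[2]` → value = 22
So value = 22

Answer: 22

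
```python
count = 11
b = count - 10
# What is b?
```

Trace:
`count = 11` → count = 11
`b = count - 10` → b = 1
So b = 1

Answer: 1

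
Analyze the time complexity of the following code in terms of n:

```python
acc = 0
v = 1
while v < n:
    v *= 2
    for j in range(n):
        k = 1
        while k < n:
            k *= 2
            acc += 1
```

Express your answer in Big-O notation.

Each loop level contributes: log n × n × log n. Multiplying the contributions gives O(n log² n).

Answer: O(n log² n)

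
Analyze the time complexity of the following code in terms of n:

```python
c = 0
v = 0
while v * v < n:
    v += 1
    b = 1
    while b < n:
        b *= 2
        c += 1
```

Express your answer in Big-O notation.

Each loop level contributes: √n × log n. Multiplying the contributions gives O(√n log n).

Answer: O(√n log n)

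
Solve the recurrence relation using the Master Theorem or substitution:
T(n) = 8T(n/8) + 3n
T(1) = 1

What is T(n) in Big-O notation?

By Master Theorem: a=8, b=8, f(n)=3n. Since log_8(8) = 1 and f(n) = Θ(n^1), Case 2 applies. T(n) = O(n log n).

Answer: O(n log n)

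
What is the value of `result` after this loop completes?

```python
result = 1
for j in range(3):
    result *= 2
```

2^3 = 8
`result` takes the values: 1 → 2 → 4 → 8

Answer: 8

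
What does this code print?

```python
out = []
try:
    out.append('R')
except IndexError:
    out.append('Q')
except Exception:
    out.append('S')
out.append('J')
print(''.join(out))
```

Execution trace: 'R' (try body, no exception) → 'J' (after the try/except). Output: RJ

Answer: RJ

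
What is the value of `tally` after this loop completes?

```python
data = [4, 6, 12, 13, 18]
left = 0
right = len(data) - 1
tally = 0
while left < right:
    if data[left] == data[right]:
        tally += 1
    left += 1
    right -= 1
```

Count matching pairs from ends
`tally` takes the values: 0

Answer: 0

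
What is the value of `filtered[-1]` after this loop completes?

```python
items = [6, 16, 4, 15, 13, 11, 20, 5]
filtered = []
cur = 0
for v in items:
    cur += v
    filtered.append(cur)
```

Cumulative sum ends at 90
`filtered` takes the values: [] → [6] → [6, 22] → [6, 22, 26] → [6, 22, 26, 41] → [6, 22, 26, 41, 54] → [6, 22, 26, 41, 54, 65] → [6, 22, 26, 41, 54, 65, 85] → [6, 22, 26, 41, 54, 65, 85, 90]
So `filtered[-1]` = 90

Answer: 90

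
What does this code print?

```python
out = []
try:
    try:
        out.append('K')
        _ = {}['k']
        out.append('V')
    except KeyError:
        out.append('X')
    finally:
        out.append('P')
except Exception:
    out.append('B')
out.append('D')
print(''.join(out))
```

Execution trace: 'K' (inner try body) → 'X' (inner except KeyError) → 'P' (inner finally) → 'D' (after the try/except). Output: KXPD

Answer: KXPD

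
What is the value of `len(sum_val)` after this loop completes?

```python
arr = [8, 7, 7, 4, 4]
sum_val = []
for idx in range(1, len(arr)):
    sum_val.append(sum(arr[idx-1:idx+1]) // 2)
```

Number of 2-element averages
`sum_val` takes the values: [] → [7] → [7, 7] → [7, 7, 5] → [7, 7, 5, 4]
So `len(sum_val)` = 4

Answer: 4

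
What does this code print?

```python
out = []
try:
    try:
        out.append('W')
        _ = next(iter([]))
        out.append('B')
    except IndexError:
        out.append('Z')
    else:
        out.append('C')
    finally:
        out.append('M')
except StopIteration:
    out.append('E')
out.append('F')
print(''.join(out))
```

Execution trace: 'W' (try body) → 'M' (finally) → 'E' (outer except StopIteration) → 'F' (after the try/except). Output: WMEF

Answer: WMEF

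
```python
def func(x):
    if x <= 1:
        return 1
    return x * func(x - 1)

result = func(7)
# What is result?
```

func(7) = 7 * 6 * 5 * 4 * 3 * 2 * 1 = 5040

Answer: 5040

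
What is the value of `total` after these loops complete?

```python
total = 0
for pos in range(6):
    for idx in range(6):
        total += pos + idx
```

Sum of all pos+idx for pos,idx in 6x6
`total` takes the values: 0 → 1 → 3 → 6 → 10 → 15 → 16 → 18 → 21 → 25 → 30 → 36 → 38 → 41 → 45 → 50 → 56 → 63 → 66 → 70 → 75 → 81 → 88 → 96 → 100 → 105 → 111 → 118 → 126 → 135 → 140 → 146 → 153 → 161 → 170 → 180

Answer: 180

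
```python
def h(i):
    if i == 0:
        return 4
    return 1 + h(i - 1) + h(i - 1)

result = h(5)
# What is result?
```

h(i) = 1 + 2·h(i-1), h(0)=4. Closed form: (4+1)·2^5 - 1 = 159.

Answer: 159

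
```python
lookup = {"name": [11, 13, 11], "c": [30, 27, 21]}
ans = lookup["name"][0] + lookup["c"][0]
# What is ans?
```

Trace:
`lookup = {"name": [11, 13, 11], "c": [30, 27, 21]}` → lookup = {'name': [11, 13, 11], 'c': [30, 27, 21]}
`ans = lookup["name"][0] + lookup["c"][0]` → ans = 41
So ans = 41

Answer: 41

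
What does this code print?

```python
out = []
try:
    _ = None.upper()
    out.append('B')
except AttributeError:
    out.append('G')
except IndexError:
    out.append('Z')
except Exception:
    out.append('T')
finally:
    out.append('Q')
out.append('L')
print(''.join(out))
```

Execution trace: 'G' (except AttributeError) → 'Q' (finally) → 'L' (after the try/except). Output: GQL

Answer: GQL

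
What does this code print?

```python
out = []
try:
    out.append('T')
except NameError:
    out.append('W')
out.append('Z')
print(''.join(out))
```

Execution trace: 'T' (try body, no exception) → 'Z' (after the try/except). Output: TZ

Answer: TZ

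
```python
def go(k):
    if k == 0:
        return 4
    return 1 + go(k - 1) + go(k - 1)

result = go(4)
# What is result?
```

go(k) = 1 + 2·go(k-1), go(0)=4. Closed form: (4+1)·2^4 - 1 = 79.

Answer: 79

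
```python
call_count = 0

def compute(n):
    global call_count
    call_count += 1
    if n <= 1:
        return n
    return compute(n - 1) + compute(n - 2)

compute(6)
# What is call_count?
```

Calls(n) = 1 + Calls(n-1) + Calls(n-2); Calls(0)=Calls(1)=1. For n=6 this gives 25.

Answer: 25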